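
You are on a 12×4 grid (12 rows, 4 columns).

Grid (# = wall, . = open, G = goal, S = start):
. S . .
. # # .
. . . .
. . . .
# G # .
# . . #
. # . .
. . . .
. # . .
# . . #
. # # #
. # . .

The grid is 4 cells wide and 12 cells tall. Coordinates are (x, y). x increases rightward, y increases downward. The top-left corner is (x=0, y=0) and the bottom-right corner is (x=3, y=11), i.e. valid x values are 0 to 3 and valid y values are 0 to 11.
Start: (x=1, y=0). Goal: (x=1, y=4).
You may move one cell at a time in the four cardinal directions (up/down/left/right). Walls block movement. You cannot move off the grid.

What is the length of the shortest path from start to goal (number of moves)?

Answer: Shortest path length: 6

Derivation:
BFS from (x=1, y=0) until reaching (x=1, y=4):
  Distance 0: (x=1, y=0)
  Distance 1: (x=0, y=0), (x=2, y=0)
  Distance 2: (x=3, y=0), (x=0, y=1)
  Distance 3: (x=3, y=1), (x=0, y=2)
  Distance 4: (x=1, y=2), (x=3, y=2), (x=0, y=3)
  Distance 5: (x=2, y=2), (x=1, y=3), (x=3, y=3)
  Distance 6: (x=2, y=3), (x=1, y=4), (x=3, y=4)  <- goal reached here
One shortest path (6 moves): (x=1, y=0) -> (x=0, y=0) -> (x=0, y=1) -> (x=0, y=2) -> (x=1, y=2) -> (x=1, y=3) -> (x=1, y=4)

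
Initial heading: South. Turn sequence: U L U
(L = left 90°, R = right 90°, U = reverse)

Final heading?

Answer: Final heading: East

Derivation:
Start: South
  U (U-turn (180°)) -> North
  L (left (90° counter-clockwise)) -> West
  U (U-turn (180°)) -> East
Final: East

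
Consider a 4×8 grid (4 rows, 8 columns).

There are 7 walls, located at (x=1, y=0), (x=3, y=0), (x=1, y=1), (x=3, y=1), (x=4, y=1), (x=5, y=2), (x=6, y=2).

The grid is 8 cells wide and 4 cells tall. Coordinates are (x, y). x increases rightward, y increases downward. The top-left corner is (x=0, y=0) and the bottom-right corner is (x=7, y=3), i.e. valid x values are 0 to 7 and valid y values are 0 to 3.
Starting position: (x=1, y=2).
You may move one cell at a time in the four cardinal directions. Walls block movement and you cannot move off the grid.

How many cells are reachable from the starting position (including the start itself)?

BFS flood-fill from (x=1, y=2):
  Distance 0: (x=1, y=2)
  Distance 1: (x=0, y=2), (x=2, y=2), (x=1, y=3)
  Distance 2: (x=0, y=1), (x=2, y=1), (x=3, y=2), (x=0, y=3), (x=2, y=3)
  Distance 3: (x=0, y=0), (x=2, y=0), (x=4, y=2), (x=3, y=3)
  Distance 4: (x=4, y=3)
  Distance 5: (x=5, y=3)
  Distance 6: (x=6, y=3)
  Distance 7: (x=7, y=3)
  Distance 8: (x=7, y=2)
  Distance 9: (x=7, y=1)
  Distance 10: (x=7, y=0), (x=6, y=1)
  Distance 11: (x=6, y=0), (x=5, y=1)
  Distance 12: (x=5, y=0)
  Distance 13: (x=4, y=0)
Total reachable: 25 (grid has 25 open cells total)

Answer: Reachable cells: 25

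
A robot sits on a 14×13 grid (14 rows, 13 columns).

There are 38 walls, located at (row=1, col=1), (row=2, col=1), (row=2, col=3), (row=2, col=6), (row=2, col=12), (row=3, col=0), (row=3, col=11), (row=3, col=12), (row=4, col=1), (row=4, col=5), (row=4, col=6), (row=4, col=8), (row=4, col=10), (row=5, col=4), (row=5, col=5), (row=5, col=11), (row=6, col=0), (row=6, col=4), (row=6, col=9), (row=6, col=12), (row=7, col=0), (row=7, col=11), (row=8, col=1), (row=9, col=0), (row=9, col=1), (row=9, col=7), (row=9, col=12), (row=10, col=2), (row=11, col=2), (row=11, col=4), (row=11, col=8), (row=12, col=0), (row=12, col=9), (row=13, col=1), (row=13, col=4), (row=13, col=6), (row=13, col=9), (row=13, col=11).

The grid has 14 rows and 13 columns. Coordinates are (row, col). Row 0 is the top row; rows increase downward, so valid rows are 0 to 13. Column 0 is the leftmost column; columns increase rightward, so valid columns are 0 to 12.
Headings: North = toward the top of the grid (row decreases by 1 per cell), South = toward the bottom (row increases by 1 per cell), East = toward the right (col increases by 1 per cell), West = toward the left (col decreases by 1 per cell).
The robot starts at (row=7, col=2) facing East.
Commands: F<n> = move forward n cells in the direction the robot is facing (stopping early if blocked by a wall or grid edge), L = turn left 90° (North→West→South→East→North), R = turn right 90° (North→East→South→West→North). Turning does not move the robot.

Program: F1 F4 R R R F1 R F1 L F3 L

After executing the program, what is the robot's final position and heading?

Start: (row=7, col=2), facing East
  F1: move forward 1, now at (row=7, col=3)
  F4: move forward 4, now at (row=7, col=7)
  R: turn right, now facing South
  R: turn right, now facing West
  R: turn right, now facing North
  F1: move forward 1, now at (row=6, col=7)
  R: turn right, now facing East
  F1: move forward 1, now at (row=6, col=8)
  L: turn left, now facing North
  F3: move forward 1/3 (blocked), now at (row=5, col=8)
  L: turn left, now facing West
Final: (row=5, col=8), facing West

Answer: Final position: (row=5, col=8), facing West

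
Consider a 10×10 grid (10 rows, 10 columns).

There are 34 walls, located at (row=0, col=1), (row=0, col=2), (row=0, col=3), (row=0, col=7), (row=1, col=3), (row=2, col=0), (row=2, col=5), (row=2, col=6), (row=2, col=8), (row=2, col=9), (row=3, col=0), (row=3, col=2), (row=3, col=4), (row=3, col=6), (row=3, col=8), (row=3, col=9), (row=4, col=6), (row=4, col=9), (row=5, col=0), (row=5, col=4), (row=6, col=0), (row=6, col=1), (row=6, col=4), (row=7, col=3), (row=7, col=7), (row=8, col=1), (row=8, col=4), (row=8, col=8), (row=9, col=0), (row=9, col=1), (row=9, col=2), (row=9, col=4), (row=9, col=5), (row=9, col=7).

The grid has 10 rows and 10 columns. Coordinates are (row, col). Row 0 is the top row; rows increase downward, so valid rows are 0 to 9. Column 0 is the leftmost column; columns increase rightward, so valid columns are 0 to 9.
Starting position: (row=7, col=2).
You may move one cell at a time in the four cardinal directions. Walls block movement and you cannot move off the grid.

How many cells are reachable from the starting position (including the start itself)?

BFS flood-fill from (row=7, col=2):
  Distance 0: (row=7, col=2)
  Distance 1: (row=6, col=2), (row=7, col=1), (row=8, col=2)
  Distance 2: (row=5, col=2), (row=6, col=3), (row=7, col=0), (row=8, col=3)
  Distance 3: (row=4, col=2), (row=5, col=1), (row=5, col=3), (row=8, col=0), (row=9, col=3)
  Distance 4: (row=4, col=1), (row=4, col=3)
  Distance 5: (row=3, col=1), (row=3, col=3), (row=4, col=0), (row=4, col=4)
  Distance 6: (row=2, col=1), (row=2, col=3), (row=4, col=5)
  Distance 7: (row=1, col=1), (row=2, col=2), (row=2, col=4), (row=3, col=5), (row=5, col=5)
  Distance 8: (row=1, col=0), (row=1, col=2), (row=1, col=4), (row=5, col=6), (row=6, col=5)
  Distance 9: (row=0, col=0), (row=0, col=4), (row=1, col=5), (row=5, col=7), (row=6, col=6), (row=7, col=5)
  Distance 10: (row=0, col=5), (row=1, col=6), (row=4, col=7), (row=5, col=8), (row=6, col=7), (row=7, col=4), (row=7, col=6), (row=8, col=5)
  Distance 11: (row=0, col=6), (row=1, col=7), (row=3, col=7), (row=4, col=8), (row=5, col=9), (row=6, col=8), (row=8, col=6)
  Distance 12: (row=1, col=8), (row=2, col=7), (row=6, col=9), (row=7, col=8), (row=8, col=7), (row=9, col=6)
  Distance 13: (row=0, col=8), (row=1, col=9), (row=7, col=9)
  Distance 14: (row=0, col=9), (row=8, col=9)
  Distance 15: (row=9, col=9)
  Distance 16: (row=9, col=8)
Total reachable: 66 (grid has 66 open cells total)

Answer: Reachable cells: 66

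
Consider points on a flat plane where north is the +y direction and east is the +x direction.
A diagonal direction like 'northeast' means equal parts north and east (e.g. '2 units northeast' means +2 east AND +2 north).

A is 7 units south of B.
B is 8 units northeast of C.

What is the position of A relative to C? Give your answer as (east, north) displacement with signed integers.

Answer: A is at (east=8, north=1) relative to C.

Derivation:
Place C at the origin (east=0, north=0).
  B is 8 units northeast of C: delta (east=+8, north=+8); B at (east=8, north=8).
  A is 7 units south of B: delta (east=+0, north=-7); A at (east=8, north=1).
Therefore A relative to C: (east=8, north=1).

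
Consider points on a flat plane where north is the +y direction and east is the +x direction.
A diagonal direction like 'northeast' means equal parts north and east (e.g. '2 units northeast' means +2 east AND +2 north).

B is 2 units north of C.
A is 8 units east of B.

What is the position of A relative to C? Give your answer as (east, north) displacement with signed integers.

Place C at the origin (east=0, north=0).
  B is 2 units north of C: delta (east=+0, north=+2); B at (east=0, north=2).
  A is 8 units east of B: delta (east=+8, north=+0); A at (east=8, north=2).
Therefore A relative to C: (east=8, north=2).

Answer: A is at (east=8, north=2) relative to C.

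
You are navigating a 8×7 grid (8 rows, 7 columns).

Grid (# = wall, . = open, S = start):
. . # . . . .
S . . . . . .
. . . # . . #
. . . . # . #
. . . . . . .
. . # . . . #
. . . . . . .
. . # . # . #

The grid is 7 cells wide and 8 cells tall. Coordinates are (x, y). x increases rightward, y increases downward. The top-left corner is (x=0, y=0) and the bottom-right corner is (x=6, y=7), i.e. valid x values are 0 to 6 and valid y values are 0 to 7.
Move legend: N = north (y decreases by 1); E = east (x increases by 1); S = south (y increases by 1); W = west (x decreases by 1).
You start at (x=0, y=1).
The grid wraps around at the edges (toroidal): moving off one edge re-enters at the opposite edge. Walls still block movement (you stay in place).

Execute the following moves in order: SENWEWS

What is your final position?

Answer: Final position: (x=0, y=2)

Derivation:
Start: (x=0, y=1)
  S (south): (x=0, y=1) -> (x=0, y=2)
  E (east): (x=0, y=2) -> (x=1, y=2)
  N (north): (x=1, y=2) -> (x=1, y=1)
  W (west): (x=1, y=1) -> (x=0, y=1)
  E (east): (x=0, y=1) -> (x=1, y=1)
  W (west): (x=1, y=1) -> (x=0, y=1)
  S (south): (x=0, y=1) -> (x=0, y=2)
Final: (x=0, y=2)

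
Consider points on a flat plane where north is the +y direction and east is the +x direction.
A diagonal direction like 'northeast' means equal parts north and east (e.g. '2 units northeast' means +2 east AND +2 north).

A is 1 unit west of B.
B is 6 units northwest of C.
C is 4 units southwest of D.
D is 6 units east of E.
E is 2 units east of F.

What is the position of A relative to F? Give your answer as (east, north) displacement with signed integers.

Place F at the origin (east=0, north=0).
  E is 2 units east of F: delta (east=+2, north=+0); E at (east=2, north=0).
  D is 6 units east of E: delta (east=+6, north=+0); D at (east=8, north=0).
  C is 4 units southwest of D: delta (east=-4, north=-4); C at (east=4, north=-4).
  B is 6 units northwest of C: delta (east=-6, north=+6); B at (east=-2, north=2).
  A is 1 unit west of B: delta (east=-1, north=+0); A at (east=-3, north=2).
Therefore A relative to F: (east=-3, north=2).

Answer: A is at (east=-3, north=2) relative to F.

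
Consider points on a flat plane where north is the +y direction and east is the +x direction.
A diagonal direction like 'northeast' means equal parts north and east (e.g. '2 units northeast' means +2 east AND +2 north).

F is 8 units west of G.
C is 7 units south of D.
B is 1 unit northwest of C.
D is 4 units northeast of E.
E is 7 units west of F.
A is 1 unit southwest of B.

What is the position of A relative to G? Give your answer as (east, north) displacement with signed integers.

Answer: A is at (east=-13, north=-3) relative to G.

Derivation:
Place G at the origin (east=0, north=0).
  F is 8 units west of G: delta (east=-8, north=+0); F at (east=-8, north=0).
  E is 7 units west of F: delta (east=-7, north=+0); E at (east=-15, north=0).
  D is 4 units northeast of E: delta (east=+4, north=+4); D at (east=-11, north=4).
  C is 7 units south of D: delta (east=+0, north=-7); C at (east=-11, north=-3).
  B is 1 unit northwest of C: delta (east=-1, north=+1); B at (east=-12, north=-2).
  A is 1 unit southwest of B: delta (east=-1, north=-1); A at (east=-13, north=-3).
Therefore A relative to G: (east=-13, north=-3).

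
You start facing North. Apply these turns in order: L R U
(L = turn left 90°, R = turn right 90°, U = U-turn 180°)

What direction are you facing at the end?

Answer: Final heading: South

Derivation:
Start: North
  L (left (90° counter-clockwise)) -> West
  R (right (90° clockwise)) -> North
  U (U-turn (180°)) -> South
Final: South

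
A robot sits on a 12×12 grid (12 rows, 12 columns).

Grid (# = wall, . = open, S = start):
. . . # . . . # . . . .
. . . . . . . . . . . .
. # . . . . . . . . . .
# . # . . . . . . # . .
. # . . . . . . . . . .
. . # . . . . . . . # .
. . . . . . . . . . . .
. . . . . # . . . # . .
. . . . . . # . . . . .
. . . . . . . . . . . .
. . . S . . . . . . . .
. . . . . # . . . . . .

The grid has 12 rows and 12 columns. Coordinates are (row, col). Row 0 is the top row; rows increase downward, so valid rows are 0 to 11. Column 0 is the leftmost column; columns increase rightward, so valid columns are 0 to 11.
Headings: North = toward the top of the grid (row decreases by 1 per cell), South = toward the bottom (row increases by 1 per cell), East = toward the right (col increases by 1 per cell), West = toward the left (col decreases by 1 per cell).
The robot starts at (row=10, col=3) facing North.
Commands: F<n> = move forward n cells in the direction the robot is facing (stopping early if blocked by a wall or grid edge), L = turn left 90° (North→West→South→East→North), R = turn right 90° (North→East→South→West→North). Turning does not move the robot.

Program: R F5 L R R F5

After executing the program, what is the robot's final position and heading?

Answer: Final position: (row=11, col=8), facing South

Derivation:
Start: (row=10, col=3), facing North
  R: turn right, now facing East
  F5: move forward 5, now at (row=10, col=8)
  L: turn left, now facing North
  R: turn right, now facing East
  R: turn right, now facing South
  F5: move forward 1/5 (blocked), now at (row=11, col=8)
Final: (row=11, col=8), facing South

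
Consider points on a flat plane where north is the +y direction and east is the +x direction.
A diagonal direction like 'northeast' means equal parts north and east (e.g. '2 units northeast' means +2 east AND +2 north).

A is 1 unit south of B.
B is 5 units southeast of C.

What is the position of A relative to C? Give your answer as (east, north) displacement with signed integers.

Place C at the origin (east=0, north=0).
  B is 5 units southeast of C: delta (east=+5, north=-5); B at (east=5, north=-5).
  A is 1 unit south of B: delta (east=+0, north=-1); A at (east=5, north=-6).
Therefore A relative to C: (east=5, north=-6).

Answer: A is at (east=5, north=-6) relative to C.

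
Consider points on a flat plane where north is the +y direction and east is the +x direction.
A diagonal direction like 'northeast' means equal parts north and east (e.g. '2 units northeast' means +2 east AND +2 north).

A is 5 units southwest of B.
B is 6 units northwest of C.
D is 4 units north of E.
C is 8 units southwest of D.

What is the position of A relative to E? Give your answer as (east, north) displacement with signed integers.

Answer: A is at (east=-19, north=-3) relative to E.

Derivation:
Place E at the origin (east=0, north=0).
  D is 4 units north of E: delta (east=+0, north=+4); D at (east=0, north=4).
  C is 8 units southwest of D: delta (east=-8, north=-8); C at (east=-8, north=-4).
  B is 6 units northwest of C: delta (east=-6, north=+6); B at (east=-14, north=2).
  A is 5 units southwest of B: delta (east=-5, north=-5); A at (east=-19, north=-3).
Therefore A relative to E: (east=-19, north=-3).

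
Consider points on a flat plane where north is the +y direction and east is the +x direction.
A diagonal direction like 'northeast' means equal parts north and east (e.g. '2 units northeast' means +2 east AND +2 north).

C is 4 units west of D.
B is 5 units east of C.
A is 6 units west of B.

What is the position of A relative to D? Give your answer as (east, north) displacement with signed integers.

Place D at the origin (east=0, north=0).
  C is 4 units west of D: delta (east=-4, north=+0); C at (east=-4, north=0).
  B is 5 units east of C: delta (east=+5, north=+0); B at (east=1, north=0).
  A is 6 units west of B: delta (east=-6, north=+0); A at (east=-5, north=0).
Therefore A relative to D: (east=-5, north=0).

Answer: A is at (east=-5, north=0) relative to D.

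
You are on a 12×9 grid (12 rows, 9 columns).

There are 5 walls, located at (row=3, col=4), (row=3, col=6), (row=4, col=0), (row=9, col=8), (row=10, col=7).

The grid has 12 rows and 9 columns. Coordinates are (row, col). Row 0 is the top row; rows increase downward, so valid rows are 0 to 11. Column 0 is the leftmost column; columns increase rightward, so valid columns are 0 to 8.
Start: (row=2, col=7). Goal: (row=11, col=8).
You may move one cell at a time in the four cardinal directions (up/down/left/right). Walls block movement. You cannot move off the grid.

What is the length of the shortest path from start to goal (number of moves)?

Answer: Shortest path length: 12

Derivation:
BFS from (row=2, col=7) until reaching (row=11, col=8):
  Distance 0: (row=2, col=7)
  Distance 1: (row=1, col=7), (row=2, col=6), (row=2, col=8), (row=3, col=7)
  Distance 2: (row=0, col=7), (row=1, col=6), (row=1, col=8), (row=2, col=5), (row=3, col=8), (row=4, col=7)
  Distance 3: (row=0, col=6), (row=0, col=8), (row=1, col=5), (row=2, col=4), (row=3, col=5), (row=4, col=6), (row=4, col=8), (row=5, col=7)
  Distance 4: (row=0, col=5), (row=1, col=4), (row=2, col=3), (row=4, col=5), (row=5, col=6), (row=5, col=8), (row=6, col=7)
  Distance 5: (row=0, col=4), (row=1, col=3), (row=2, col=2), (row=3, col=3), (row=4, col=4), (row=5, col=5), (row=6, col=6), (row=6, col=8), (row=7, col=7)
  Distance 6: (row=0, col=3), (row=1, col=2), (row=2, col=1), (row=3, col=2), (row=4, col=3), (row=5, col=4), (row=6, col=5), (row=7, col=6), (row=7, col=8), (row=8, col=7)
  Distance 7: (row=0, col=2), (row=1, col=1), (row=2, col=0), (row=3, col=1), (row=4, col=2), (row=5, col=3), (row=6, col=4), (row=7, col=5), (row=8, col=6), (row=8, col=8), (row=9, col=7)
  Distance 8: (row=0, col=1), (row=1, col=0), (row=3, col=0), (row=4, col=1), (row=5, col=2), (row=6, col=3), (row=7, col=4), (row=8, col=5), (row=9, col=6)
  Distance 9: (row=0, col=0), (row=5, col=1), (row=6, col=2), (row=7, col=3), (row=8, col=4), (row=9, col=5), (row=10, col=6)
  Distance 10: (row=5, col=0), (row=6, col=1), (row=7, col=2), (row=8, col=3), (row=9, col=4), (row=10, col=5), (row=11, col=6)
  Distance 11: (row=6, col=0), (row=7, col=1), (row=8, col=2), (row=9, col=3), (row=10, col=4), (row=11, col=5), (row=11, col=7)
  Distance 12: (row=7, col=0), (row=8, col=1), (row=9, col=2), (row=10, col=3), (row=11, col=4), (row=11, col=8)  <- goal reached here
One shortest path (12 moves): (row=2, col=7) -> (row=3, col=7) -> (row=4, col=7) -> (row=4, col=6) -> (row=5, col=6) -> (row=6, col=6) -> (row=7, col=6) -> (row=8, col=6) -> (row=9, col=6) -> (row=10, col=6) -> (row=11, col=6) -> (row=11, col=7) -> (row=11, col=8)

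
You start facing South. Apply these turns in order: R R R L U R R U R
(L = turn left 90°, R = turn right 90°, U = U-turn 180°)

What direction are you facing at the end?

Start: South
  R (right (90° clockwise)) -> West
  R (right (90° clockwise)) -> North
  R (right (90° clockwise)) -> East
  L (left (90° counter-clockwise)) -> North
  U (U-turn (180°)) -> South
  R (right (90° clockwise)) -> West
  R (right (90° clockwise)) -> North
  U (U-turn (180°)) -> South
  R (right (90° clockwise)) -> West
Final: West

Answer: Final heading: West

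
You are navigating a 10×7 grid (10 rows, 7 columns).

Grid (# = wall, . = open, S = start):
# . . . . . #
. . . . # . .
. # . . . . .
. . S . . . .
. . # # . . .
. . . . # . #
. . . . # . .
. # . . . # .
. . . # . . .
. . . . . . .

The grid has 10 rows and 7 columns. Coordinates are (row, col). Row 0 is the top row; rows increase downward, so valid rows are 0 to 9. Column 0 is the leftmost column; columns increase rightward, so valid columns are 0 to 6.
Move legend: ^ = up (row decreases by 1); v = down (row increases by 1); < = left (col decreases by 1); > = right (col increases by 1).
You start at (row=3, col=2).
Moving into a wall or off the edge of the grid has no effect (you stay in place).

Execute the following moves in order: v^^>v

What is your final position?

Start: (row=3, col=2)
  v (down): blocked, stay at (row=3, col=2)
  ^ (up): (row=3, col=2) -> (row=2, col=2)
  ^ (up): (row=2, col=2) -> (row=1, col=2)
  > (right): (row=1, col=2) -> (row=1, col=3)
  v (down): (row=1, col=3) -> (row=2, col=3)
Final: (row=2, col=3)

Answer: Final position: (row=2, col=3)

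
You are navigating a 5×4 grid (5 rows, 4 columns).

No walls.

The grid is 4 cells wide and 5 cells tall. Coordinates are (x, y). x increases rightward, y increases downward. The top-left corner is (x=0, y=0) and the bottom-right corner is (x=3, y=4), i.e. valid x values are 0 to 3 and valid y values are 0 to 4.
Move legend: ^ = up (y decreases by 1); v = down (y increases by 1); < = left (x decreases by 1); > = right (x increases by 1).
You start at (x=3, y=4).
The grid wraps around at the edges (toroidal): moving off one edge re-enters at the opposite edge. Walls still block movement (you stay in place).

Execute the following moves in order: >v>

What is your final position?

Start: (x=3, y=4)
  > (right): (x=3, y=4) -> (x=0, y=4)
  v (down): (x=0, y=4) -> (x=0, y=0)
  > (right): (x=0, y=0) -> (x=1, y=0)
Final: (x=1, y=0)

Answer: Final position: (x=1, y=0)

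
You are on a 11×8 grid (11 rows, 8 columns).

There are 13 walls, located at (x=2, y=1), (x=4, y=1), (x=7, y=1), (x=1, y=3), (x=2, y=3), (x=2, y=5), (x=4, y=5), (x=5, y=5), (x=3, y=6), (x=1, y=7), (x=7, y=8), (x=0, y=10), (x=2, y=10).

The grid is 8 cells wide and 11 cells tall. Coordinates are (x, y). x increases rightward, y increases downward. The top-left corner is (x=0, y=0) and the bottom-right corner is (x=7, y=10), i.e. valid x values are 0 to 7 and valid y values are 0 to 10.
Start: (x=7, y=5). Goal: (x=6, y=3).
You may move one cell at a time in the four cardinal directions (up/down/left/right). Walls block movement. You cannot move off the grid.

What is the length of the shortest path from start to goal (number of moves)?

BFS from (x=7, y=5) until reaching (x=6, y=3):
  Distance 0: (x=7, y=5)
  Distance 1: (x=7, y=4), (x=6, y=5), (x=7, y=6)
  Distance 2: (x=7, y=3), (x=6, y=4), (x=6, y=6), (x=7, y=7)
  Distance 3: (x=7, y=2), (x=6, y=3), (x=5, y=4), (x=5, y=6), (x=6, y=7)  <- goal reached here
One shortest path (3 moves): (x=7, y=5) -> (x=6, y=5) -> (x=6, y=4) -> (x=6, y=3)

Answer: Shortest path length: 3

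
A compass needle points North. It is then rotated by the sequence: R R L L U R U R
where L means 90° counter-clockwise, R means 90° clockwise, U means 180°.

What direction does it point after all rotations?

Start: North
  R (right (90° clockwise)) -> East
  R (right (90° clockwise)) -> South
  L (left (90° counter-clockwise)) -> East
  L (left (90° counter-clockwise)) -> North
  U (U-turn (180°)) -> South
  R (right (90° clockwise)) -> West
  U (U-turn (180°)) -> East
  R (right (90° clockwise)) -> South
Final: South

Answer: Final heading: South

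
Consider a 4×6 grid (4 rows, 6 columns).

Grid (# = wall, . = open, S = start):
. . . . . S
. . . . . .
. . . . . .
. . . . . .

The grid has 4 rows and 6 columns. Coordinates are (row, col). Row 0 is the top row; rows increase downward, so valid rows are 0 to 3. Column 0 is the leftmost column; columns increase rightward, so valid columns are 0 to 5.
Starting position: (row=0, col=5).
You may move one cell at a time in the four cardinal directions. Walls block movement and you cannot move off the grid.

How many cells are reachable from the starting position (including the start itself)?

BFS flood-fill from (row=0, col=5):
  Distance 0: (row=0, col=5)
  Distance 1: (row=0, col=4), (row=1, col=5)
  Distance 2: (row=0, col=3), (row=1, col=4), (row=2, col=5)
  Distance 3: (row=0, col=2), (row=1, col=3), (row=2, col=4), (row=3, col=5)
  Distance 4: (row=0, col=1), (row=1, col=2), (row=2, col=3), (row=3, col=4)
  Distance 5: (row=0, col=0), (row=1, col=1), (row=2, col=2), (row=3, col=3)
  Distance 6: (row=1, col=0), (row=2, col=1), (row=3, col=2)
  Distance 7: (row=2, col=0), (row=3, col=1)
  Distance 8: (row=3, col=0)
Total reachable: 24 (grid has 24 open cells total)

Answer: Reachable cells: 24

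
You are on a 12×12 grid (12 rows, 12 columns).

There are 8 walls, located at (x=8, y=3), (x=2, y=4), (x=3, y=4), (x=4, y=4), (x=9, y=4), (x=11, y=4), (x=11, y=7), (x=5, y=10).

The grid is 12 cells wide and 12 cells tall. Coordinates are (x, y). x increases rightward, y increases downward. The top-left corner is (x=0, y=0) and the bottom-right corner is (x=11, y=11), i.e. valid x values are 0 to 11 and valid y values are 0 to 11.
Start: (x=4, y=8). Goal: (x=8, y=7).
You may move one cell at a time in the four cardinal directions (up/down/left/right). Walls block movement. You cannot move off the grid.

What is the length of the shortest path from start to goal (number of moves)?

BFS from (x=4, y=8) until reaching (x=8, y=7):
  Distance 0: (x=4, y=8)
  Distance 1: (x=4, y=7), (x=3, y=8), (x=5, y=8), (x=4, y=9)
  Distance 2: (x=4, y=6), (x=3, y=7), (x=5, y=7), (x=2, y=8), (x=6, y=8), (x=3, y=9), (x=5, y=9), (x=4, y=10)
  Distance 3: (x=4, y=5), (x=3, y=6), (x=5, y=6), (x=2, y=7), (x=6, y=7), (x=1, y=8), (x=7, y=8), (x=2, y=9), (x=6, y=9), (x=3, y=10), (x=4, y=11)
  Distance 4: (x=3, y=5), (x=5, y=5), (x=2, y=6), (x=6, y=6), (x=1, y=7), (x=7, y=7), (x=0, y=8), (x=8, y=8), (x=1, y=9), (x=7, y=9), (x=2, y=10), (x=6, y=10), (x=3, y=11), (x=5, y=11)
  Distance 5: (x=5, y=4), (x=2, y=5), (x=6, y=5), (x=1, y=6), (x=7, y=6), (x=0, y=7), (x=8, y=7), (x=9, y=8), (x=0, y=9), (x=8, y=9), (x=1, y=10), (x=7, y=10), (x=2, y=11), (x=6, y=11)  <- goal reached here
One shortest path (5 moves): (x=4, y=8) -> (x=5, y=8) -> (x=6, y=8) -> (x=7, y=8) -> (x=8, y=8) -> (x=8, y=7)

Answer: Shortest path length: 5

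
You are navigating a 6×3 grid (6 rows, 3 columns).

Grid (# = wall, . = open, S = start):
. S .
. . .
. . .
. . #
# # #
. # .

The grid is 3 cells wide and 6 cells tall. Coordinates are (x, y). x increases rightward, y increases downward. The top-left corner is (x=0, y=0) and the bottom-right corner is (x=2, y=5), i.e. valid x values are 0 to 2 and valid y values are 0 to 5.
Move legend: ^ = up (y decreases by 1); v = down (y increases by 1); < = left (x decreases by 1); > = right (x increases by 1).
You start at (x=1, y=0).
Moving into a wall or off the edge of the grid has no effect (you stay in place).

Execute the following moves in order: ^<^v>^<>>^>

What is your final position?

Start: (x=1, y=0)
  ^ (up): blocked, stay at (x=1, y=0)
  < (left): (x=1, y=0) -> (x=0, y=0)
  ^ (up): blocked, stay at (x=0, y=0)
  v (down): (x=0, y=0) -> (x=0, y=1)
  > (right): (x=0, y=1) -> (x=1, y=1)
  ^ (up): (x=1, y=1) -> (x=1, y=0)
  < (left): (x=1, y=0) -> (x=0, y=0)
  > (right): (x=0, y=0) -> (x=1, y=0)
  > (right): (x=1, y=0) -> (x=2, y=0)
  ^ (up): blocked, stay at (x=2, y=0)
  > (right): blocked, stay at (x=2, y=0)
Final: (x=2, y=0)

Answer: Final position: (x=2, y=0)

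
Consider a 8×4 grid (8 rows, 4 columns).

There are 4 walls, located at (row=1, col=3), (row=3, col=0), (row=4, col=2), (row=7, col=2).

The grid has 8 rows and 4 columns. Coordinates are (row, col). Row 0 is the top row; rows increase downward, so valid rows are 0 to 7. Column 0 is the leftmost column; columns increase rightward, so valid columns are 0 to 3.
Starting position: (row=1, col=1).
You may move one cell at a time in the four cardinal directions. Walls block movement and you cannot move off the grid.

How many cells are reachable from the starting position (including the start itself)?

Answer: Reachable cells: 28

Derivation:
BFS flood-fill from (row=1, col=1):
  Distance 0: (row=1, col=1)
  Distance 1: (row=0, col=1), (row=1, col=0), (row=1, col=2), (row=2, col=1)
  Distance 2: (row=0, col=0), (row=0, col=2), (row=2, col=0), (row=2, col=2), (row=3, col=1)
  Distance 3: (row=0, col=3), (row=2, col=3), (row=3, col=2), (row=4, col=1)
  Distance 4: (row=3, col=3), (row=4, col=0), (row=5, col=1)
  Distance 5: (row=4, col=3), (row=5, col=0), (row=5, col=2), (row=6, col=1)
  Distance 6: (row=5, col=3), (row=6, col=0), (row=6, col=2), (row=7, col=1)
  Distance 7: (row=6, col=3), (row=7, col=0)
  Distance 8: (row=7, col=3)
Total reachable: 28 (grid has 28 open cells total)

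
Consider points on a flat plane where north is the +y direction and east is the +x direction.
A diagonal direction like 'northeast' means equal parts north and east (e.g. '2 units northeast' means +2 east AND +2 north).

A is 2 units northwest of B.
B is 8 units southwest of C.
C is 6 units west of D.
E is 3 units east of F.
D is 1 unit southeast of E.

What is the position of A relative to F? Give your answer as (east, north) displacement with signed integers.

Place F at the origin (east=0, north=0).
  E is 3 units east of F: delta (east=+3, north=+0); E at (east=3, north=0).
  D is 1 unit southeast of E: delta (east=+1, north=-1); D at (east=4, north=-1).
  C is 6 units west of D: delta (east=-6, north=+0); C at (east=-2, north=-1).
  B is 8 units southwest of C: delta (east=-8, north=-8); B at (east=-10, north=-9).
  A is 2 units northwest of B: delta (east=-2, north=+2); A at (east=-12, north=-7).
Therefore A relative to F: (east=-12, north=-7).

Answer: A is at (east=-12, north=-7) relative to F.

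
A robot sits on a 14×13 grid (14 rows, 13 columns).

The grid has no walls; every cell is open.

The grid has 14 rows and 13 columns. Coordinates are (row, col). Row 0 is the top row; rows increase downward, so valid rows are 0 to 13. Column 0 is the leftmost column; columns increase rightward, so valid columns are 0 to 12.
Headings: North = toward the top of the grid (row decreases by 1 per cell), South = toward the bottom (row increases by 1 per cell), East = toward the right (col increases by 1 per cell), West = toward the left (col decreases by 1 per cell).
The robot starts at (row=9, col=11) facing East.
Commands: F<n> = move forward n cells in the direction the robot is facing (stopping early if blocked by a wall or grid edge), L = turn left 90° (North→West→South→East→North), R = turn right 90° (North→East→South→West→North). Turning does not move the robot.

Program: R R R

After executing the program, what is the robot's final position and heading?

Answer: Final position: (row=9, col=11), facing North

Derivation:
Start: (row=9, col=11), facing East
  R: turn right, now facing South
  R: turn right, now facing West
  R: turn right, now facing North
Final: (row=9, col=11), facing North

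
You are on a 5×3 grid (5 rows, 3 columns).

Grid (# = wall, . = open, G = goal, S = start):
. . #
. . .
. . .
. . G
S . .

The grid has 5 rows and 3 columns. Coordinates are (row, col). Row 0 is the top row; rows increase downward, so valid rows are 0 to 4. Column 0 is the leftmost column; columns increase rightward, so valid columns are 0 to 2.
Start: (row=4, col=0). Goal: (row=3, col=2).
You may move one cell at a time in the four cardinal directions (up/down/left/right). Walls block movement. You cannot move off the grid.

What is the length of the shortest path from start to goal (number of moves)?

Answer: Shortest path length: 3

Derivation:
BFS from (row=4, col=0) until reaching (row=3, col=2):
  Distance 0: (row=4, col=0)
  Distance 1: (row=3, col=0), (row=4, col=1)
  Distance 2: (row=2, col=0), (row=3, col=1), (row=4, col=2)
  Distance 3: (row=1, col=0), (row=2, col=1), (row=3, col=2)  <- goal reached here
One shortest path (3 moves): (row=4, col=0) -> (row=4, col=1) -> (row=4, col=2) -> (row=3, col=2)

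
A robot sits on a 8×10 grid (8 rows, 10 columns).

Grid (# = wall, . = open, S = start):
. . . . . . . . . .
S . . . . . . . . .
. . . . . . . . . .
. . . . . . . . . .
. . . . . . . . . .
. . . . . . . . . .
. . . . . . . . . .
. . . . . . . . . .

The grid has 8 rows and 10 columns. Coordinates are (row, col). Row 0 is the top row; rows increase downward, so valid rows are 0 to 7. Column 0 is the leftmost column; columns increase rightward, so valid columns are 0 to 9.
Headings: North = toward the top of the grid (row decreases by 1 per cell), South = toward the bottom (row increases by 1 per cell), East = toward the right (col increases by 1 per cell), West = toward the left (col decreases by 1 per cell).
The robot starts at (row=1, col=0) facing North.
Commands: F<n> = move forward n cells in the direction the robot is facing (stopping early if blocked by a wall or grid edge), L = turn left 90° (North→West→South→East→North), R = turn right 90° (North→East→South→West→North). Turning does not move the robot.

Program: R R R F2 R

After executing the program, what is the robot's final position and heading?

Answer: Final position: (row=1, col=0), facing North

Derivation:
Start: (row=1, col=0), facing North
  R: turn right, now facing East
  R: turn right, now facing South
  R: turn right, now facing West
  F2: move forward 0/2 (blocked), now at (row=1, col=0)
  R: turn right, now facing North
Final: (row=1, col=0), facing North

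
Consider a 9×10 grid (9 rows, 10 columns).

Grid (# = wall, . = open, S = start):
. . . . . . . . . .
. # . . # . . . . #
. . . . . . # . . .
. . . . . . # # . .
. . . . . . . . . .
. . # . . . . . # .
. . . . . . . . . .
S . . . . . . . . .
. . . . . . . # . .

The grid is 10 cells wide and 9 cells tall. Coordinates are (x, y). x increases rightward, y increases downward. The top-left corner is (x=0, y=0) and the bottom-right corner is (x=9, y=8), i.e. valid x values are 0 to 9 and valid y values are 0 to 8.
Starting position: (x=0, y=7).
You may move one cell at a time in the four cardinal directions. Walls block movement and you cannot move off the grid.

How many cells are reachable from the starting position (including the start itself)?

Answer: Reachable cells: 81

Derivation:
BFS flood-fill from (x=0, y=7):
  Distance 0: (x=0, y=7)
  Distance 1: (x=0, y=6), (x=1, y=7), (x=0, y=8)
  Distance 2: (x=0, y=5), (x=1, y=6), (x=2, y=7), (x=1, y=8)
  Distance 3: (x=0, y=4), (x=1, y=5), (x=2, y=6), (x=3, y=7), (x=2, y=8)
  Distance 4: (x=0, y=3), (x=1, y=4), (x=3, y=6), (x=4, y=7), (x=3, y=8)
  Distance 5: (x=0, y=2), (x=1, y=3), (x=2, y=4), (x=3, y=5), (x=4, y=6), (x=5, y=7), (x=4, y=8)
  Distance 6: (x=0, y=1), (x=1, y=2), (x=2, y=3), (x=3, y=4), (x=4, y=5), (x=5, y=6), (x=6, y=7), (x=5, y=8)
  Distance 7: (x=0, y=0), (x=2, y=2), (x=3, y=3), (x=4, y=4), (x=5, y=5), (x=6, y=6), (x=7, y=7), (x=6, y=8)
  Distance 8: (x=1, y=0), (x=2, y=1), (x=3, y=2), (x=4, y=3), (x=5, y=4), (x=6, y=5), (x=7, y=6), (x=8, y=7)
  Distance 9: (x=2, y=0), (x=3, y=1), (x=4, y=2), (x=5, y=3), (x=6, y=4), (x=7, y=5), (x=8, y=6), (x=9, y=7), (x=8, y=8)
  Distance 10: (x=3, y=0), (x=5, y=2), (x=7, y=4), (x=9, y=6), (x=9, y=8)
  Distance 11: (x=4, y=0), (x=5, y=1), (x=8, y=4), (x=9, y=5)
  Distance 12: (x=5, y=0), (x=6, y=1), (x=8, y=3), (x=9, y=4)
  Distance 13: (x=6, y=0), (x=7, y=1), (x=8, y=2), (x=9, y=3)
  Distance 14: (x=7, y=0), (x=8, y=1), (x=7, y=2), (x=9, y=2)
  Distance 15: (x=8, y=0)
  Distance 16: (x=9, y=0)
Total reachable: 81 (grid has 81 open cells total)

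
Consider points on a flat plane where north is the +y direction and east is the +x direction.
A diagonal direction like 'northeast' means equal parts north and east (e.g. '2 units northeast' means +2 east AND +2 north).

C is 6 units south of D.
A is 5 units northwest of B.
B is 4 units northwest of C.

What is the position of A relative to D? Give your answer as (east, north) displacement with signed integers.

Answer: A is at (east=-9, north=3) relative to D.

Derivation:
Place D at the origin (east=0, north=0).
  C is 6 units south of D: delta (east=+0, north=-6); C at (east=0, north=-6).
  B is 4 units northwest of C: delta (east=-4, north=+4); B at (east=-4, north=-2).
  A is 5 units northwest of B: delta (east=-5, north=+5); A at (east=-9, north=3).
Therefore A relative to D: (east=-9, north=3).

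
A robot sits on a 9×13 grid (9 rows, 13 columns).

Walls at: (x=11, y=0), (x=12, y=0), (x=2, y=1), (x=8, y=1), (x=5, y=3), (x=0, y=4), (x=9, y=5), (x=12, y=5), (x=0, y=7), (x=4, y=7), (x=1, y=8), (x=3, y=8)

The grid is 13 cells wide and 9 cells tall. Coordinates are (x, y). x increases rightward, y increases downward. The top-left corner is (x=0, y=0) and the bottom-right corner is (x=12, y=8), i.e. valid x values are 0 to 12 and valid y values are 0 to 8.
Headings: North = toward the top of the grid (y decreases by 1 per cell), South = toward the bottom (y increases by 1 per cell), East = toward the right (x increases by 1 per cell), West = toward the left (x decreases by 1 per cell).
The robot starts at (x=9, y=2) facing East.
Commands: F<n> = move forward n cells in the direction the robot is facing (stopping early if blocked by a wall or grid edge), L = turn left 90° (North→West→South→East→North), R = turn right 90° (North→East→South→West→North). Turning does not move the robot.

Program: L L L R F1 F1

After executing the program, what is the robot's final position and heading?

Start: (x=9, y=2), facing East
  L: turn left, now facing North
  L: turn left, now facing West
  L: turn left, now facing South
  R: turn right, now facing West
  F1: move forward 1, now at (x=8, y=2)
  F1: move forward 1, now at (x=7, y=2)
Final: (x=7, y=2), facing West

Answer: Final position: (x=7, y=2), facing West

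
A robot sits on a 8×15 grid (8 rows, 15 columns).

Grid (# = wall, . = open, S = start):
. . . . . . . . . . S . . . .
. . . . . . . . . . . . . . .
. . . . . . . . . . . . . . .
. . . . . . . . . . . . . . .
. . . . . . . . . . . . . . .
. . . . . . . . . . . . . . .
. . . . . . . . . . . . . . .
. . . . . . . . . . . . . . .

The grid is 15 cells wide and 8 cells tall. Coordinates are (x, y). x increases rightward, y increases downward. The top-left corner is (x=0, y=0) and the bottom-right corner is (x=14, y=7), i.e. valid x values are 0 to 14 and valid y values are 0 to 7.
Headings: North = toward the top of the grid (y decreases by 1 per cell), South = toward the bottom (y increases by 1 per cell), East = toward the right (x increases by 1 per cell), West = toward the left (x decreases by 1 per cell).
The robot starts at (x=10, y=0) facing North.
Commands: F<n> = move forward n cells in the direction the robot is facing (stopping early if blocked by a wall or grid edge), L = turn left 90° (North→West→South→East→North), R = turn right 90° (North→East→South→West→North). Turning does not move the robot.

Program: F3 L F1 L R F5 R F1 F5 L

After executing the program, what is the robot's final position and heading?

Start: (x=10, y=0), facing North
  F3: move forward 0/3 (blocked), now at (x=10, y=0)
  L: turn left, now facing West
  F1: move forward 1, now at (x=9, y=0)
  L: turn left, now facing South
  R: turn right, now facing West
  F5: move forward 5, now at (x=4, y=0)
  R: turn right, now facing North
  F1: move forward 0/1 (blocked), now at (x=4, y=0)
  F5: move forward 0/5 (blocked), now at (x=4, y=0)
  L: turn left, now facing West
Final: (x=4, y=0), facing West

Answer: Final position: (x=4, y=0), facing West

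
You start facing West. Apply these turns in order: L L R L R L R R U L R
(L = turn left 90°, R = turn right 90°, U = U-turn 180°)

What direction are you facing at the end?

Answer: Final heading: East

Derivation:
Start: West
  L (left (90° counter-clockwise)) -> South
  L (left (90° counter-clockwise)) -> East
  R (right (90° clockwise)) -> South
  L (left (90° counter-clockwise)) -> East
  R (right (90° clockwise)) -> South
  L (left (90° counter-clockwise)) -> East
  R (right (90° clockwise)) -> South
  R (right (90° clockwise)) -> West
  U (U-turn (180°)) -> East
  L (left (90° counter-clockwise)) -> North
  R (right (90° clockwise)) -> East
Final: East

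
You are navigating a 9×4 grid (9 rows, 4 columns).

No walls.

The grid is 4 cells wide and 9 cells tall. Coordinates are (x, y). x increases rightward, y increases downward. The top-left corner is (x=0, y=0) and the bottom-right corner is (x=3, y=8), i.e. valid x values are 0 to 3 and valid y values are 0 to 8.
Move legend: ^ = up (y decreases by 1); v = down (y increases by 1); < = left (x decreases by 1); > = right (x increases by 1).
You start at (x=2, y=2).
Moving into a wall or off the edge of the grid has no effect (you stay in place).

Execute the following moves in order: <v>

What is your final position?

Answer: Final position: (x=2, y=3)

Derivation:
Start: (x=2, y=2)
  < (left): (x=2, y=2) -> (x=1, y=2)
  v (down): (x=1, y=2) -> (x=1, y=3)
  > (right): (x=1, y=3) -> (x=2, y=3)
Final: (x=2, y=3)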